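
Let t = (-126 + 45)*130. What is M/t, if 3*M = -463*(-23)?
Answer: -10649/31590 ≈ -0.33710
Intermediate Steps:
t = -10530 (t = -81*130 = -10530)
M = 10649/3 (M = (-463*(-23))/3 = (⅓)*10649 = 10649/3 ≈ 3549.7)
M/t = (10649/3)/(-10530) = (10649/3)*(-1/10530) = -10649/31590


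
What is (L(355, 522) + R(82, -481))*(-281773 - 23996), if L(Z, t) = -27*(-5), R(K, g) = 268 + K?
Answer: -148297965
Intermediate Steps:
L(Z, t) = 135
(L(355, 522) + R(82, -481))*(-281773 - 23996) = (135 + (268 + 82))*(-281773 - 23996) = (135 + 350)*(-305769) = 485*(-305769) = -148297965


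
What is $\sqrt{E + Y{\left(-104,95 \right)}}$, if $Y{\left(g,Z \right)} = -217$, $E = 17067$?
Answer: $5 \sqrt{674} \approx 129.81$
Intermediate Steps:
$\sqrt{E + Y{\left(-104,95 \right)}} = \sqrt{17067 - 217} = \sqrt{16850} = 5 \sqrt{674}$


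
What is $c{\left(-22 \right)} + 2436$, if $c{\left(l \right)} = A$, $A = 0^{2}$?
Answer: $2436$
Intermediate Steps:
$A = 0$
$c{\left(l \right)} = 0$
$c{\left(-22 \right)} + 2436 = 0 + 2436 = 2436$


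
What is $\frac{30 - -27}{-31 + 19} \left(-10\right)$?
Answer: $\frac{95}{2} \approx 47.5$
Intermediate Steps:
$\frac{30 - -27}{-31 + 19} \left(-10\right) = \frac{30 + 27}{-12} \left(-10\right) = 57 \left(- \frac{1}{12}\right) \left(-10\right) = \left(- \frac{19}{4}\right) \left(-10\right) = \frac{95}{2}$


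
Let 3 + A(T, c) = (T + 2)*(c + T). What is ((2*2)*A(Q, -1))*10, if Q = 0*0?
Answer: -200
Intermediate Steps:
Q = 0
A(T, c) = -3 + (2 + T)*(T + c) (A(T, c) = -3 + (T + 2)*(c + T) = -3 + (2 + T)*(T + c))
((2*2)*A(Q, -1))*10 = ((2*2)*(-3 + 0² + 2*0 + 2*(-1) + 0*(-1)))*10 = (4*(-3 + 0 + 0 - 2 + 0))*10 = (4*(-5))*10 = -20*10 = -200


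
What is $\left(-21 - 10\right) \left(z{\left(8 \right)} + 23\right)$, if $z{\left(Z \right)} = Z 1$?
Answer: $-961$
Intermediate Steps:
$z{\left(Z \right)} = Z$
$\left(-21 - 10\right) \left(z{\left(8 \right)} + 23\right) = \left(-21 - 10\right) \left(8 + 23\right) = \left(-21 - 10\right) 31 = \left(-31\right) 31 = -961$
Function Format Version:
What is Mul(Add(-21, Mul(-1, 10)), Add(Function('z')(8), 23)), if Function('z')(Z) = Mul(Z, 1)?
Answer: -961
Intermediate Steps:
Function('z')(Z) = Z
Mul(Add(-21, Mul(-1, 10)), Add(Function('z')(8), 23)) = Mul(Add(-21, Mul(-1, 10)), Add(8, 23)) = Mul(Add(-21, -10), 31) = Mul(-31, 31) = -961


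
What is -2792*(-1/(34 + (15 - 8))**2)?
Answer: 2792/1681 ≈ 1.6609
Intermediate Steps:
-2792*(-1/(34 + (15 - 8))**2) = -2792*(-1/(34 + 7)**2) = -2792/((-1*41**2)) = -2792/((-1*1681)) = -2792/(-1681) = -2792*(-1/1681) = 2792/1681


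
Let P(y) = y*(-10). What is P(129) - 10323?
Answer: -11613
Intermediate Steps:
P(y) = -10*y
P(129) - 10323 = -10*129 - 10323 = -1290 - 10323 = -11613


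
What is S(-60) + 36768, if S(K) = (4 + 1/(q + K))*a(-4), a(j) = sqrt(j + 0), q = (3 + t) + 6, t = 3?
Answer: 36768 + 191*I/24 ≈ 36768.0 + 7.9583*I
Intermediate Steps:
q = 12 (q = (3 + 3) + 6 = 6 + 6 = 12)
a(j) = sqrt(j)
S(K) = 2*I*(4 + 1/(12 + K)) (S(K) = (4 + 1/(12 + K))*sqrt(-4) = (4 + 1/(12 + K))*(2*I) = 2*I*(4 + 1/(12 + K)))
S(-60) + 36768 = I*(98 + 8*(-60))/(12 - 60) + 36768 = I*(98 - 480)/(-48) + 36768 = I*(-1/48)*(-382) + 36768 = 191*I/24 + 36768 = 36768 + 191*I/24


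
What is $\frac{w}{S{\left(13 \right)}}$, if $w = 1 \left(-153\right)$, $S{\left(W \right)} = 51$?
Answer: $-3$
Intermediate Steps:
$w = -153$
$\frac{w}{S{\left(13 \right)}} = - \frac{153}{51} = \left(-153\right) \frac{1}{51} = -3$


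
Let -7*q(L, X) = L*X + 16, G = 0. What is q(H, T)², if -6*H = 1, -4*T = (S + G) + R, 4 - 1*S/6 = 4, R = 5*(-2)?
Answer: 34969/7056 ≈ 4.9559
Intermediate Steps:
R = -10
S = 0 (S = 24 - 6*4 = 24 - 24 = 0)
T = 5/2 (T = -((0 + 0) - 10)/4 = -(0 - 10)/4 = -¼*(-10) = 5/2 ≈ 2.5000)
H = -⅙ (H = -⅙*1 = -⅙ ≈ -0.16667)
q(L, X) = -16/7 - L*X/7 (q(L, X) = -(L*X + 16)/7 = -(16 + L*X)/7 = -16/7 - L*X/7)
q(H, T)² = (-16/7 - ⅐*(-⅙)*5/2)² = (-16/7 + 5/84)² = (-187/84)² = 34969/7056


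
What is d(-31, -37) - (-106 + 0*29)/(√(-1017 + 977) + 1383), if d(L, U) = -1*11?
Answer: -11 + 106/(1383 + 2*I*√10) ≈ -10.923 - 0.0003505*I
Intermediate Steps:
d(L, U) = -11
d(-31, -37) - (-106 + 0*29)/(√(-1017 + 977) + 1383) = -11 - (-106 + 0*29)/(√(-1017 + 977) + 1383) = -11 - (-106 + 0)/(√(-40) + 1383) = -11 - (-106)/(2*I*√10 + 1383) = -11 - (-106)/(1383 + 2*I*√10) = -11 + 106/(1383 + 2*I*√10)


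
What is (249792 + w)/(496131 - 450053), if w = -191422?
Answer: 29185/23039 ≈ 1.2668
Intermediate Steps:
(249792 + w)/(496131 - 450053) = (249792 - 191422)/(496131 - 450053) = 58370/46078 = 58370*(1/46078) = 29185/23039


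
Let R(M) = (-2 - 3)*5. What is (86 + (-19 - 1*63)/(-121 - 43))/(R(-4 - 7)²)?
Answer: 173/1250 ≈ 0.13840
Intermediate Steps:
R(M) = -25 (R(M) = -5*5 = -25)
(86 + (-19 - 1*63)/(-121 - 43))/(R(-4 - 7)²) = (86 + (-19 - 1*63)/(-121 - 43))/((-25)²) = (86 + (-19 - 63)/(-164))/625 = (86 - 1/164*(-82))*(1/625) = (86 + ½)*(1/625) = (173/2)*(1/625) = 173/1250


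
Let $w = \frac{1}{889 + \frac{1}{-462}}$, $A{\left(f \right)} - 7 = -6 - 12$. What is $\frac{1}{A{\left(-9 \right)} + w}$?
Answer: $- \frac{410717}{4517425} \approx -0.090918$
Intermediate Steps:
$A{\left(f \right)} = -11$ ($A{\left(f \right)} = 7 - 18 = -11$)
$w = \frac{462}{410717}$ ($w = \frac{1}{889 - \frac{1}{462}} = \frac{1}{\frac{410717}{462}} = \frac{462}{410717} \approx 0.0011249$)
$\frac{1}{A{\left(-9 \right)} + w} = \frac{1}{-11 + \frac{462}{410717}} = \frac{1}{- \frac{4517425}{410717}} = - \frac{410717}{4517425}$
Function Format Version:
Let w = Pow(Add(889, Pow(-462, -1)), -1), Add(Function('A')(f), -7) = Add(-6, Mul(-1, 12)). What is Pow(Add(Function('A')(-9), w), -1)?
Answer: Rational(-410717, 4517425) ≈ -0.090918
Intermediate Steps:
Function('A')(f) = -11 (Function('A')(f) = Add(7, Add(-6, Mul(-1, 12))) = Add(7, Add(-6, -12)) = Add(7, -18) = -11)
w = Rational(462, 410717) (w = Pow(Add(889, Rational(-1, 462)), -1) = Pow(Rational(410717, 462), -1) = Rational(462, 410717) ≈ 0.0011249)
Pow(Add(Function('A')(-9), w), -1) = Pow(Add(-11, Rational(462, 410717)), -1) = Pow(Rational(-4517425, 410717), -1) = Rational(-410717, 4517425)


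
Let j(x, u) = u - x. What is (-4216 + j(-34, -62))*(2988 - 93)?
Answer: -12286380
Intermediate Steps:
(-4216 + j(-34, -62))*(2988 - 93) = (-4216 + (-62 - 1*(-34)))*(2988 - 93) = (-4216 + (-62 + 34))*2895 = (-4216 - 28)*2895 = -4244*2895 = -12286380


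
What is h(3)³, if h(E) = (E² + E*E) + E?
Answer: 9261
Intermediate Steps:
h(E) = E + 2*E² (h(E) = (E² + E²) + E = 2*E² + E = E + 2*E²)
h(3)³ = (3*(1 + 2*3))³ = (3*(1 + 6))³ = (3*7)³ = 21³ = 9261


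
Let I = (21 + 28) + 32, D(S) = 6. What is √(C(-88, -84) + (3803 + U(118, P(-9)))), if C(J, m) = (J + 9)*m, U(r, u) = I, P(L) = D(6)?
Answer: 2*√2630 ≈ 102.57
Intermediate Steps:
I = 81 (I = 49 + 32 = 81)
P(L) = 6
U(r, u) = 81
C(J, m) = m*(9 + J) (C(J, m) = (9 + J)*m = m*(9 + J))
√(C(-88, -84) + (3803 + U(118, P(-9)))) = √(-84*(9 - 88) + (3803 + 81)) = √(-84*(-79) + 3884) = √(6636 + 3884) = √10520 = 2*√2630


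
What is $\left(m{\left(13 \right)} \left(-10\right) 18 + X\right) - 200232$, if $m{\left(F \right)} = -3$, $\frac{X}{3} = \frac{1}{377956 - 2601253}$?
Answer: $- \frac{147991541509}{741099} \approx -1.9969 \cdot 10^{5}$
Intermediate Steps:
$X = - \frac{1}{741099}$ ($X = \frac{3}{377956 - 2601253} = \frac{3}{-2223297} = 3 \left(- \frac{1}{2223297}\right) = - \frac{1}{741099} \approx -1.3493 \cdot 10^{-6}$)
$\left(m{\left(13 \right)} \left(-10\right) 18 + X\right) - 200232 = \left(\left(-3\right) \left(-10\right) 18 - \frac{1}{741099}\right) - 200232 = \left(30 \cdot 18 - \frac{1}{741099}\right) - 200232 = \left(540 - \frac{1}{741099}\right) - 200232 = \frac{400193459}{741099} - 200232 = - \frac{147991541509}{741099}$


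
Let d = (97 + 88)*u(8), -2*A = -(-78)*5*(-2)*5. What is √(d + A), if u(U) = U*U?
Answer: √13790 ≈ 117.43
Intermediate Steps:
A = 1950 (A = -(-(-78)*5*(-2))*5/2 = -(-(-78)*(-10))*5/2 = -(-13*60)*5/2 = -(-390)*5 = -½*(-3900) = 1950)
u(U) = U²
d = 11840 (d = (97 + 88)*8² = 185*64 = 11840)
√(d + A) = √(11840 + 1950) = √13790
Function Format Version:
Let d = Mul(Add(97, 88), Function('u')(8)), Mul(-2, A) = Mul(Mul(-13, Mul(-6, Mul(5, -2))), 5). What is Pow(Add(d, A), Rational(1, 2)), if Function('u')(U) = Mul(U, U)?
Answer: Pow(13790, Rational(1, 2)) ≈ 117.43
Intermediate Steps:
A = 1950 (A = Mul(Rational(-1, 2), Mul(Mul(-13, Mul(-6, Mul(5, -2))), 5)) = Mul(Rational(-1, 2), Mul(Mul(-13, Mul(-6, -10)), 5)) = Mul(Rational(-1, 2), Mul(Mul(-13, 60), 5)) = Mul(Rational(-1, 2), Mul(-780, 5)) = Mul(Rational(-1, 2), -3900) = 1950)
Function('u')(U) = Pow(U, 2)
d = 11840 (d = Mul(Add(97, 88), Pow(8, 2)) = Mul(185, 64) = 11840)
Pow(Add(d, A), Rational(1, 2)) = Pow(Add(11840, 1950), Rational(1, 2)) = Pow(13790, Rational(1, 2))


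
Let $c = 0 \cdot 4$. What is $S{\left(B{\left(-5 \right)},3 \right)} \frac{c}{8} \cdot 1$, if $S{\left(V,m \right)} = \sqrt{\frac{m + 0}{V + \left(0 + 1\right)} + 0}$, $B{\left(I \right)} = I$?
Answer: $0$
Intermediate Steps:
$c = 0$
$S{\left(V,m \right)} = \sqrt{\frac{m}{1 + V}}$ ($S{\left(V,m \right)} = \sqrt{\frac{m}{V + 1} + 0} = \sqrt{\frac{m}{1 + V} + 0} = \sqrt{\frac{m}{1 + V}}$)
$S{\left(B{\left(-5 \right)},3 \right)} \frac{c}{8} \cdot 1 = \sqrt{\frac{3}{1 - 5}} \cdot \frac{0}{8} \cdot 1 = \sqrt{\frac{3}{-4}} \cdot 0 \cdot \frac{1}{8} \cdot 1 = \sqrt{3 \left(- \frac{1}{4}\right)} 0 \cdot 1 = \sqrt{- \frac{3}{4}} \cdot 0 \cdot 1 = \frac{i \sqrt{3}}{2} \cdot 0 \cdot 1 = 0 \cdot 1 = 0$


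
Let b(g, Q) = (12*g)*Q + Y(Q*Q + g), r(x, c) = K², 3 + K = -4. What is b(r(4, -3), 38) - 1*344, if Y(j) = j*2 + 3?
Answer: 24989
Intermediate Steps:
K = -7 (K = -3 - 4 = -7)
r(x, c) = 49 (r(x, c) = (-7)² = 49)
Y(j) = 3 + 2*j (Y(j) = 2*j + 3 = 3 + 2*j)
b(g, Q) = 3 + 2*g + 2*Q² + 12*Q*g (b(g, Q) = (12*g)*Q + (3 + 2*(Q*Q + g)) = 12*Q*g + (3 + 2*(Q² + g)) = 12*Q*g + (3 + 2*(g + Q²)) = 12*Q*g + (3 + (2*g + 2*Q²)) = 12*Q*g + (3 + 2*g + 2*Q²) = 3 + 2*g + 2*Q² + 12*Q*g)
b(r(4, -3), 38) - 1*344 = (3 + 2*49 + 2*38² + 12*38*49) - 1*344 = (3 + 98 + 2*1444 + 22344) - 344 = (3 + 98 + 2888 + 22344) - 344 = 25333 - 344 = 24989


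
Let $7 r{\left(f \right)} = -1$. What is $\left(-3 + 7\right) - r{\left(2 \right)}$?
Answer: $\frac{29}{7} \approx 4.1429$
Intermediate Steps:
$r{\left(f \right)} = - \frac{1}{7}$ ($r{\left(f \right)} = \frac{1}{7} \left(-1\right) = - \frac{1}{7}$)
$\left(-3 + 7\right) - r{\left(2 \right)} = \left(-3 + 7\right) - - \frac{1}{7} = 4 + \frac{1}{7} = \frac{29}{7}$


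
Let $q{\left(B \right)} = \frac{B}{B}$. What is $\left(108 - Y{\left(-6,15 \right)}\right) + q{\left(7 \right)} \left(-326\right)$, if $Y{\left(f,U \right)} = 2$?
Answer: $-220$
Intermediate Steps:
$q{\left(B \right)} = 1$
$\left(108 - Y{\left(-6,15 \right)}\right) + q{\left(7 \right)} \left(-326\right) = \left(108 - 2\right) + 1 \left(-326\right) = \left(108 - 2\right) - 326 = 106 - 326 = -220$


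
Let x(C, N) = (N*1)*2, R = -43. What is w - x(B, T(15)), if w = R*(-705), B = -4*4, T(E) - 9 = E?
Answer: 30267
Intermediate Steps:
T(E) = 9 + E
B = -16
w = 30315 (w = -43*(-705) = 30315)
x(C, N) = 2*N (x(C, N) = N*2 = 2*N)
w - x(B, T(15)) = 30315 - 2*(9 + 15) = 30315 - 2*24 = 30315 - 1*48 = 30315 - 48 = 30267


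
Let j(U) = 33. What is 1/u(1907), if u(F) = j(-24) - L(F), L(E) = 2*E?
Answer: -1/3781 ≈ -0.00026448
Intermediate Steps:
u(F) = 33 - 2*F
1/u(1907) = 1/(33 - 2*1907) = 1/(33 - 3814) = 1/(-3781) = -1/3781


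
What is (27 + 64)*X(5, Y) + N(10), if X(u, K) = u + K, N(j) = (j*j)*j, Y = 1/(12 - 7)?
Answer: 7366/5 ≈ 1473.2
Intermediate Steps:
Y = ⅕ (Y = 1/5 = ⅕ ≈ 0.20000)
N(j) = j³ (N(j) = j²*j = j³)
X(u, K) = K + u
(27 + 64)*X(5, Y) + N(10) = (27 + 64)*(⅕ + 5) + 10³ = 91*(26/5) + 1000 = 2366/5 + 1000 = 7366/5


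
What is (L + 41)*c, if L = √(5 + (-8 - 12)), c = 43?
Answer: 1763 + 43*I*√15 ≈ 1763.0 + 166.54*I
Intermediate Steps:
L = I*√15 (L = √(5 - 20) = √(-15) = I*√15 ≈ 3.873*I)
(L + 41)*c = (I*√15 + 41)*43 = (41 + I*√15)*43 = 1763 + 43*I*√15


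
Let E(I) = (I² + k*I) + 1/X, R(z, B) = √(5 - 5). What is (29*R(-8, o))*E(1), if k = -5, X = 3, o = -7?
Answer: 0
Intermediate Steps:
R(z, B) = 0 (R(z, B) = √0 = 0)
E(I) = ⅓ + I² - 5*I (E(I) = (I² - 5*I) + 1/3 = (I² - 5*I) + ⅓ = ⅓ + I² - 5*I)
(29*R(-8, o))*E(1) = (29*0)*(⅓ + 1*(-5 + 1)) = 0*(⅓ + 1*(-4)) = 0*(⅓ - 4) = 0*(-11/3) = 0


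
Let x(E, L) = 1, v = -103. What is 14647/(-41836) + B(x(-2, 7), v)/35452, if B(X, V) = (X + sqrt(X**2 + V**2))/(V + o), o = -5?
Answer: -14020177447/40045586544 - sqrt(10610)/3828816 ≈ -0.35013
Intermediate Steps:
B(X, V) = (X + sqrt(V**2 + X**2))/(-5 + V) (B(X, V) = (X + sqrt(X**2 + V**2))/(V - 5) = (X + sqrt(V**2 + X**2))/(-5 + V))
14647/(-41836) + B(x(-2, 7), v)/35452 = 14647/(-41836) + ((1 + sqrt((-103)**2 + 1**2))/(-5 - 103))/35452 = 14647*(-1/41836) + ((1 + sqrt(10609 + 1))/(-108))*(1/35452) = -14647/41836 - (1 + sqrt(10610))/108*(1/35452) = -14647/41836 + (-1/108 - sqrt(10610)/108)*(1/35452) = -14647/41836 + (-1/3828816 - sqrt(10610)/3828816) = -14020177447/40045586544 - sqrt(10610)/3828816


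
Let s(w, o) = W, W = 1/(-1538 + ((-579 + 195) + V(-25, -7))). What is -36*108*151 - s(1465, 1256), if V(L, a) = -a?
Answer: -1124273519/1915 ≈ -5.8709e+5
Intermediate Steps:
W = -1/1915 (W = 1/(-1538 + ((-579 + 195) - 1*(-7))) = 1/(-1538 + (-384 + 7)) = 1/(-1538 - 377) = 1/(-1915) = -1/1915 ≈ -0.00052219)
s(w, o) = -1/1915
-36*108*151 - s(1465, 1256) = -36*108*151 - 1*(-1/1915) = -3888*151 + 1/1915 = -587088 + 1/1915 = -1124273519/1915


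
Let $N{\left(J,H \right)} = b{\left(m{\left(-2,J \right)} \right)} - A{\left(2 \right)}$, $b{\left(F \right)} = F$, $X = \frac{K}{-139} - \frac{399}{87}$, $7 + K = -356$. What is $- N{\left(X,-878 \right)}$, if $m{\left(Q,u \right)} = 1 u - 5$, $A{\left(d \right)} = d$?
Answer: $\frac{36177}{4031} \approx 8.9747$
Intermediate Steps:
$K = -363$ ($K = -7 - 356 = -363$)
$m{\left(Q,u \right)} = -5 + u$ ($m{\left(Q,u \right)} = u - 5 = -5 + u$)
$X = - \frac{7960}{4031}$ ($X = - \frac{363}{-139} - \frac{399}{87} = \left(-363\right) \left(- \frac{1}{139}\right) - \frac{133}{29} = \frac{363}{139} - \frac{133}{29} = - \frac{7960}{4031} \approx -1.9747$)
$N{\left(J,H \right)} = -7 + J$ ($N{\left(J,H \right)} = \left(-5 + J\right) - 2 = -7 + J$)
$- N{\left(X,-878 \right)} = - (-7 - \frac{7960}{4031}) = \left(-1\right) \left(- \frac{36177}{4031}\right) = \frac{36177}{4031}$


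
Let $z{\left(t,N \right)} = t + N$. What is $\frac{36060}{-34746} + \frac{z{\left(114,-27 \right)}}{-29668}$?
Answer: $- \frac{178808497}{171807388} \approx -1.0408$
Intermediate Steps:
$z{\left(t,N \right)} = N + t$
$\frac{36060}{-34746} + \frac{z{\left(114,-27 \right)}}{-29668} = \frac{36060}{-34746} + \frac{-27 + 114}{-29668} = 36060 \left(- \frac{1}{34746}\right) + 87 \left(- \frac{1}{29668}\right) = - \frac{6010}{5791} - \frac{87}{29668} = - \frac{178808497}{171807388}$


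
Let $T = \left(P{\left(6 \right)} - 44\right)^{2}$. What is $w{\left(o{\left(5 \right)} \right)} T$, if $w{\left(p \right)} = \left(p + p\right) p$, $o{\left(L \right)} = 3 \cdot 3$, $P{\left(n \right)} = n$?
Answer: $233928$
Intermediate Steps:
$o{\left(L \right)} = 9$
$w{\left(p \right)} = 2 p^{2}$ ($w{\left(p \right)} = 2 p p = 2 p^{2}$)
$T = 1444$ ($T = \left(6 - 44\right)^{2} = \left(-38\right)^{2} = 1444$)
$w{\left(o{\left(5 \right)} \right)} T = 2 \cdot 9^{2} \cdot 1444 = 2 \cdot 81 \cdot 1444 = 162 \cdot 1444 = 233928$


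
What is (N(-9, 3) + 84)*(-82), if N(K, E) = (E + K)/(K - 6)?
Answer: -34604/5 ≈ -6920.8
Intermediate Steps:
N(K, E) = (E + K)/(-6 + K)
(N(-9, 3) + 84)*(-82) = ((3 - 9)/(-6 - 9) + 84)*(-82) = (-6/(-15) + 84)*(-82) = (-1/15*(-6) + 84)*(-82) = (2/5 + 84)*(-82) = (422/5)*(-82) = -34604/5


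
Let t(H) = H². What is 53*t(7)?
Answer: 2597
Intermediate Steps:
53*t(7) = 53*7² = 53*49 = 2597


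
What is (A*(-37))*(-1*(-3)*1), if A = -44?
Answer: 4884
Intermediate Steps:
(A*(-37))*(-1*(-3)*1) = (-44*(-37))*(-1*(-3)*1) = 1628*(3*1) = 1628*3 = 4884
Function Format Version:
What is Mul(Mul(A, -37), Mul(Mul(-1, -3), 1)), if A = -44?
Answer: 4884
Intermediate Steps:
Mul(Mul(A, -37), Mul(Mul(-1, -3), 1)) = Mul(Mul(-44, -37), Mul(Mul(-1, -3), 1)) = Mul(1628, Mul(3, 1)) = Mul(1628, 3) = 4884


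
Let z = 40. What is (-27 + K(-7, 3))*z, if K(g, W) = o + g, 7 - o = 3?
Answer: -1200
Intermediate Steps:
o = 4 (o = 7 - 1*3 = 7 - 3 = 4)
K(g, W) = 4 + g
(-27 + K(-7, 3))*z = (-27 + (4 - 7))*40 = (-27 - 3)*40 = -30*40 = -1200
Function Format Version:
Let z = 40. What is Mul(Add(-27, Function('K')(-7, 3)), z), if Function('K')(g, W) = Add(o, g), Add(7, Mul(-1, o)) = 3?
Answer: -1200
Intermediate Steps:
o = 4 (o = Add(7, Mul(-1, 3)) = Add(7, -3) = 4)
Function('K')(g, W) = Add(4, g)
Mul(Add(-27, Function('K')(-7, 3)), z) = Mul(Add(-27, Add(4, -7)), 40) = Mul(Add(-27, -3), 40) = Mul(-30, 40) = -1200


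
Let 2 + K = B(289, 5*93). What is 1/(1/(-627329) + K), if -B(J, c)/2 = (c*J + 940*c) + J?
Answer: -627329/717382077951 ≈ -8.7447e-7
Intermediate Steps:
B(J, c) = -1880*c - 2*J - 2*J*c (B(J, c) = -2*((c*J + 940*c) + J) = -2*((J*c + 940*c) + J) = -2*((940*c + J*c) + J) = -2*(J + 940*c + J*c) = -1880*c - 2*J - 2*J*c)
K = -1143550 (K = -2 + (-9400*93 - 2*289 - 2*289*5*93) = -2 + (-1880*465 - 578 - 2*289*465) = -2 + (-874200 - 578 - 268770) = -2 - 1143548 = -1143550)
1/(1/(-627329) + K) = 1/(1/(-627329) - 1143550) = 1/(-1/627329 - 1143550) = 1/(-717382077951/627329) = -627329/717382077951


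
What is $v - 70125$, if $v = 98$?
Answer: $-70027$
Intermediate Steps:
$v - 70125 = 98 - 70125 = -70027$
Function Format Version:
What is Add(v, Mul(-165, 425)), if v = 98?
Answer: -70027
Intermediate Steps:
Add(v, Mul(-165, 425)) = Add(98, Mul(-165, 425)) = Add(98, -70125) = -70027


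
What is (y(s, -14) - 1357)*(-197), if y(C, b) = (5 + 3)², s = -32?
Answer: 254721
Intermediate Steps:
y(C, b) = 64 (y(C, b) = 8² = 64)
(y(s, -14) - 1357)*(-197) = (64 - 1357)*(-197) = -1293*(-197) = 254721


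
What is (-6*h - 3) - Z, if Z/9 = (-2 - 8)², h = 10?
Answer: -963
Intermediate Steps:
Z = 900 (Z = 9*(-2 - 8)² = 9*(-10)² = 9*100 = 900)
(-6*h - 3) - Z = (-6*10 - 3) - 1*900 = (-60 - 3) - 900 = -63 - 900 = -963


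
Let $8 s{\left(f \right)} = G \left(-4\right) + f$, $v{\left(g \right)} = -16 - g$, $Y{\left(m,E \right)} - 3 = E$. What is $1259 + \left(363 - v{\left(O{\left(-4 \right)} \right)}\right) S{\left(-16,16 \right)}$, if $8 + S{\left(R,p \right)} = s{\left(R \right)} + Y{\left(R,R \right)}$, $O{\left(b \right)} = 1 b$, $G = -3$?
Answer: $- \frac{13607}{2} \approx -6803.5$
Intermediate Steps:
$O{\left(b \right)} = b$
$Y{\left(m,E \right)} = 3 + E$
$s{\left(f \right)} = \frac{3}{2} + \frac{f}{8}$ ($s{\left(f \right)} = \frac{\left(-3\right) \left(-4\right) + f}{8} = \frac{12 + f}{8} = \frac{3}{2} + \frac{f}{8}$)
$S{\left(R,p \right)} = - \frac{7}{2} + \frac{9 R}{8}$ ($S{\left(R,p \right)} = -8 + \left(\left(\frac{3}{2} + \frac{R}{8}\right) + \left(3 + R\right)\right) = -8 + \left(\frac{9}{2} + \frac{9 R}{8}\right) = - \frac{7}{2} + \frac{9 R}{8}$)
$1259 + \left(363 - v{\left(O{\left(-4 \right)} \right)}\right) S{\left(-16,16 \right)} = 1259 + \left(363 - \left(-16 - -4\right)\right) \left(- \frac{7}{2} + \frac{9}{8} \left(-16\right)\right) = 1259 + \left(363 - \left(-16 + 4\right)\right) \left(- \frac{7}{2} - 18\right) = 1259 + \left(363 - -12\right) \left(- \frac{43}{2}\right) = 1259 + \left(363 + 12\right) \left(- \frac{43}{2}\right) = 1259 + 375 \left(- \frac{43}{2}\right) = 1259 - \frac{16125}{2} = - \frac{13607}{2}$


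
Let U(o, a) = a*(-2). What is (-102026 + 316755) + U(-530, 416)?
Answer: 213897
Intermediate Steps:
U(o, a) = -2*a
(-102026 + 316755) + U(-530, 416) = (-102026 + 316755) - 2*416 = 214729 - 832 = 213897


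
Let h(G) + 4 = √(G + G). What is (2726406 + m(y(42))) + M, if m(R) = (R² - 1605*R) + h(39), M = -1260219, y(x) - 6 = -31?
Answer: 1506933 + √78 ≈ 1.5069e+6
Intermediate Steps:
y(x) = -25 (y(x) = 6 - 31 = -25)
h(G) = -4 + √2*√G (h(G) = -4 + √(G + G) = -4 + √(2*G) = -4 + √2*√G)
m(R) = -4 + √78 + R² - 1605*R (m(R) = (R² - 1605*R) + (-4 + √2*√39) = (R² - 1605*R) + (-4 + √78) = -4 + √78 + R² - 1605*R)
(2726406 + m(y(42))) + M = (2726406 + (-4 + √78 + (-25)² - 1605*(-25))) - 1260219 = (2726406 + (-4 + √78 + 625 + 40125)) - 1260219 = (2726406 + (40746 + √78)) - 1260219 = (2767152 + √78) - 1260219 = 1506933 + √78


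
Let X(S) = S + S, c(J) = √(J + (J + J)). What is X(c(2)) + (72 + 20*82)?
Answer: 1712 + 2*√6 ≈ 1716.9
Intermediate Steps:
c(J) = √3*√J (c(J) = √(J + 2*J) = √(3*J) = √3*√J)
X(S) = 2*S
X(c(2)) + (72 + 20*82) = 2*(√3*√2) + (72 + 20*82) = 2*√6 + (72 + 1640) = 2*√6 + 1712 = 1712 + 2*√6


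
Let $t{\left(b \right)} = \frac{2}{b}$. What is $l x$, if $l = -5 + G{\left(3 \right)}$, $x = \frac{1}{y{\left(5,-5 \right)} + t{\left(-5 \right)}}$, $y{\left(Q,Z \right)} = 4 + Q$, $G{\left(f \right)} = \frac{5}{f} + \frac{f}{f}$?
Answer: $- \frac{35}{129} \approx -0.27132$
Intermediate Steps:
$G{\left(f \right)} = 1 + \frac{5}{f}$ ($G{\left(f \right)} = \frac{5}{f} + 1 = 1 + \frac{5}{f}$)
$x = \frac{5}{43}$ ($x = \frac{1}{\left(4 + 5\right) + \frac{2}{-5}} = \frac{1}{9 + 2 \left(- \frac{1}{5}\right)} = \frac{1}{9 - \frac{2}{5}} = \frac{1}{\frac{43}{5}} = \frac{5}{43} \approx 0.11628$)
$l = - \frac{7}{3}$ ($l = -5 + \frac{5 + 3}{3} = -5 + \frac{1}{3} \cdot 8 = -5 + \frac{8}{3} = - \frac{7}{3} \approx -2.3333$)
$l x = \left(- \frac{7}{3}\right) \frac{5}{43} = - \frac{35}{129}$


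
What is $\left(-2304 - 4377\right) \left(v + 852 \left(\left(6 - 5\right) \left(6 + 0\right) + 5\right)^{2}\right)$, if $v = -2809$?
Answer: $-669990723$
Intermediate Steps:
$\left(-2304 - 4377\right) \left(v + 852 \left(\left(6 - 5\right) \left(6 + 0\right) + 5\right)^{2}\right) = \left(-2304 - 4377\right) \left(-2809 + 852 \left(\left(6 - 5\right) \left(6 + 0\right) + 5\right)^{2}\right) = - 6681 \left(-2809 + 852 \left(1 \cdot 6 + 5\right)^{2}\right) = - 6681 \left(-2809 + 852 \left(6 + 5\right)^{2}\right) = - 6681 \left(-2809 + 852 \cdot 11^{2}\right) = - 6681 \left(-2809 + 852 \cdot 121\right) = - 6681 \left(-2809 + 103092\right) = \left(-6681\right) 100283 = -669990723$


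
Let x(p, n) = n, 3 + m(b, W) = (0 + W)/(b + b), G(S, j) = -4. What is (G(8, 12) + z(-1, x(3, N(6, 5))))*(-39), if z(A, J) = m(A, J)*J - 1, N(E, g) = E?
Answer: 1599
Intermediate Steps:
m(b, W) = -3 + W/(2*b) (m(b, W) = -3 + (0 + W)/(b + b) = -3 + W/((2*b)) = -3 + W*(1/(2*b)) = -3 + W/(2*b))
z(A, J) = -1 + J*(-3 + J/(2*A)) (z(A, J) = (-3 + J/(2*A))*J - 1 = J*(-3 + J/(2*A)) - 1 = -1 + J*(-3 + J/(2*A)))
(G(8, 12) + z(-1, x(3, N(6, 5))))*(-39) = (-4 + (-1 - 3*6 + (½)*6²/(-1)))*(-39) = (-4 + (-1 - 18 + (½)*(-1)*36))*(-39) = (-4 + (-1 - 18 - 18))*(-39) = (-4 - 37)*(-39) = -41*(-39) = 1599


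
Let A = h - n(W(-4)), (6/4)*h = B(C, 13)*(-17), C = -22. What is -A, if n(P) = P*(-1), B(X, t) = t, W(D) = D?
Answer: 454/3 ≈ 151.33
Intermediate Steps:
n(P) = -P
h = -442/3 (h = 2*(13*(-17))/3 = (⅔)*(-221) = -442/3 ≈ -147.33)
A = -454/3 (A = -442/3 - (-1)*(-4) = -442/3 - 1*4 = -442/3 - 4 = -454/3 ≈ -151.33)
-A = -1*(-454/3) = 454/3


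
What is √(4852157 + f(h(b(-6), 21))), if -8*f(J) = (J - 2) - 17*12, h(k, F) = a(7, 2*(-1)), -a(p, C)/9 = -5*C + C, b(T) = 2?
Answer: √19408767/2 ≈ 2202.8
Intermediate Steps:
a(p, C) = 36*C (a(p, C) = -9*(-5*C + C) = -(-36)*C = 36*C)
h(k, F) = -72 (h(k, F) = 36*(2*(-1)) = 36*(-2) = -72)
f(J) = 103/4 - J/8 (f(J) = -((J - 2) - 17*12)/8 = -((-2 + J) - 204)/8 = -(-206 + J)/8 = 103/4 - J/8)
√(4852157 + f(h(b(-6), 21))) = √(4852157 + (103/4 - ⅛*(-72))) = √(4852157 + (103/4 + 9)) = √(4852157 + 139/4) = √(19408767/4) = √19408767/2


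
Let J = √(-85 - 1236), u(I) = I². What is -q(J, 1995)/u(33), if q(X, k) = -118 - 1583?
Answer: 189/121 ≈ 1.5620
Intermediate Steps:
J = I*√1321 (J = √(-1321) = I*√1321 ≈ 36.346*I)
q(X, k) = -1701
-q(J, 1995)/u(33) = -(-1701)/(33²) = -(-1701)/1089 = -1*(-189/121) = 189/121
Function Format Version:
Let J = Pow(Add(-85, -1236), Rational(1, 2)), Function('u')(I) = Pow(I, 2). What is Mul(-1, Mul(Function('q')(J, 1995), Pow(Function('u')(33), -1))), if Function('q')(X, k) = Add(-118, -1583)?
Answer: Rational(189, 121) ≈ 1.5620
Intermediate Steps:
J = Mul(I, Pow(1321, Rational(1, 2))) (J = Pow(-1321, Rational(1, 2)) = Mul(I, Pow(1321, Rational(1, 2))) ≈ Mul(36.346, I))
Function('q')(X, k) = -1701
Mul(-1, Mul(Function('q')(J, 1995), Pow(Function('u')(33), -1))) = Mul(-1, Mul(-1701, Pow(Pow(33, 2), -1))) = Mul(-1, Mul(-1701, Pow(1089, -1))) = Mul(-1, Mul(-1701, Rational(1, 1089))) = Mul(-1, Rational(-189, 121)) = Rational(189, 121)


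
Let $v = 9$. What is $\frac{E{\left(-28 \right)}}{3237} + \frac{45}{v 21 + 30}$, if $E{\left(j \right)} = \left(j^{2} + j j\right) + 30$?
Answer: $\frac{165209}{236301} \approx 0.69915$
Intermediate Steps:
$E{\left(j \right)} = 30 + 2 j^{2}$ ($E{\left(j \right)} = \left(j^{2} + j^{2}\right) + 30 = 2 j^{2} + 30 = 30 + 2 j^{2}$)
$\frac{E{\left(-28 \right)}}{3237} + \frac{45}{v 21 + 30} = \frac{30 + 2 \left(-28\right)^{2}}{3237} + \frac{45}{9 \cdot 21 + 30} = \left(30 + 2 \cdot 784\right) \frac{1}{3237} + \frac{45}{189 + 30} = \left(30 + 1568\right) \frac{1}{3237} + \frac{45}{219} = 1598 \cdot \frac{1}{3237} + 45 \cdot \frac{1}{219} = \frac{1598}{3237} + \frac{15}{73} = \frac{165209}{236301}$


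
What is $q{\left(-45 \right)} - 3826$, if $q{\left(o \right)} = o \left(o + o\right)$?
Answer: $224$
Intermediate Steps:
$q{\left(o \right)} = 2 o^{2}$ ($q{\left(o \right)} = o 2 o = 2 o^{2}$)
$q{\left(-45 \right)} - 3826 = 2 \left(-45\right)^{2} - 3826 = 2 \cdot 2025 - 3826 = 4050 - 3826 = 224$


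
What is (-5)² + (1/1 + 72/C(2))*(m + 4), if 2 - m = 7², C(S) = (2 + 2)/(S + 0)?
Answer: -1566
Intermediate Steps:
C(S) = 4/S
m = -47 (m = 2 - 1*7² = 2 - 1*49 = 2 - 49 = -47)
(-5)² + (1/1 + 72/C(2))*(m + 4) = (-5)² + (1/1 + 72/((4/2)))*(-47 + 4) = 25 + (1*1 + 72/((4*(½))))*(-43) = 25 + (1 + 72/2)*(-43) = 25 + (1 + 72*(½))*(-43) = 25 + (1 + 36)*(-43) = 25 + 37*(-43) = 25 - 1591 = -1566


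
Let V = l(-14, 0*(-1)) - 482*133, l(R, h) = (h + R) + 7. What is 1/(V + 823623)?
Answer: 1/759510 ≈ 1.3166e-6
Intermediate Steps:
l(R, h) = 7 + R + h (l(R, h) = (R + h) + 7 = 7 + R + h)
V = -64113 (V = (7 - 14 + 0*(-1)) - 482*133 = (7 - 14 + 0) - 64106 = -7 - 64106 = -64113)
1/(V + 823623) = 1/(-64113 + 823623) = 1/759510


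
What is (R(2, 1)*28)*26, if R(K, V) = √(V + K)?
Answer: 728*√3 ≈ 1260.9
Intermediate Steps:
R(K, V) = √(K + V)
(R(2, 1)*28)*26 = (√(2 + 1)*28)*26 = (√3*28)*26 = (28*√3)*26 = 728*√3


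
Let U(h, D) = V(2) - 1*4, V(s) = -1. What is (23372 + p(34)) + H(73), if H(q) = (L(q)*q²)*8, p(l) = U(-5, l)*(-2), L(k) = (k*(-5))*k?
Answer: -1135906258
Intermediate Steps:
L(k) = -5*k² (L(k) = (-5*k)*k = -5*k²)
U(h, D) = -5 (U(h, D) = -1 - 1*4 = -1 - 4 = -5)
p(l) = 10 (p(l) = -5*(-2) = 10)
H(q) = -40*q⁴ (H(q) = ((-5*q²)*q²)*8 = -5*q⁴*8 = -40*q⁴)
(23372 + p(34)) + H(73) = (23372 + 10) - 40*73⁴ = 23382 - 40*28398241 = 23382 - 1135929640 = -1135906258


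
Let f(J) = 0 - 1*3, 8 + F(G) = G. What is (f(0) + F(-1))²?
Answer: 144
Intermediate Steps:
F(G) = -8 + G
f(J) = -3 (f(J) = 0 - 3 = -3)
(f(0) + F(-1))² = (-3 + (-8 - 1))² = (-3 - 9)² = (-12)² = 144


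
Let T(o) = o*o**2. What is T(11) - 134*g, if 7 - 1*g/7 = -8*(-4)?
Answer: 24781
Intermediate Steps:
g = -175 (g = 49 - (-56)*(-4) = 49 - 7*32 = 49 - 224 = -175)
T(o) = o**3
T(11) - 134*g = 11**3 - 134*(-175) = 1331 + 23450 = 24781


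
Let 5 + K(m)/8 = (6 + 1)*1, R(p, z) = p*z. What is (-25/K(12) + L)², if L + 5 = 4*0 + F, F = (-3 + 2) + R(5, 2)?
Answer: 1521/256 ≈ 5.9414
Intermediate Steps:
F = 9 (F = (-3 + 2) + 5*2 = -1 + 10 = 9)
K(m) = 16 (K(m) = -40 + 8*((6 + 1)*1) = -40 + 8*(7*1) = -40 + 8*7 = -40 + 56 = 16)
L = 4 (L = -5 + (4*0 + 9) = -5 + (0 + 9) = -5 + 9 = 4)
(-25/K(12) + L)² = (-25/16 + 4)² = (39/16)² = 1521/256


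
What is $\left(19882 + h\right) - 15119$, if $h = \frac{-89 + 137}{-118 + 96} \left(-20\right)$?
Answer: $\frac{52873}{11} \approx 4806.6$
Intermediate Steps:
$h = \frac{480}{11}$ ($h = \frac{48}{-22} \left(-20\right) = 48 \left(- \frac{1}{22}\right) \left(-20\right) = \left(- \frac{24}{11}\right) \left(-20\right) = \frac{480}{11} \approx 43.636$)
$\left(19882 + h\right) - 15119 = \left(19882 + \frac{480}{11}\right) - 15119 = \frac{219182}{11} - 15119 = \frac{52873}{11}$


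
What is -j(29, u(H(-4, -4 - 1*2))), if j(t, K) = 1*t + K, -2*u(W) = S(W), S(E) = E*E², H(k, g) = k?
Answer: -61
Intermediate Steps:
S(E) = E³
u(W) = -W³/2
j(t, K) = K + t (j(t, K) = t + K = K + t)
-j(29, u(H(-4, -4 - 1*2))) = -(-½*(-4)³ + 29) = -(-½*(-64) + 29) = -(32 + 29) = -1*61 = -61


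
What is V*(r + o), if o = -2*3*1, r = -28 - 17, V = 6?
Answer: -306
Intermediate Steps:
r = -45
o = -6 (o = -6*1 = -6)
V*(r + o) = 6*(-45 - 6) = 6*(-51) = -306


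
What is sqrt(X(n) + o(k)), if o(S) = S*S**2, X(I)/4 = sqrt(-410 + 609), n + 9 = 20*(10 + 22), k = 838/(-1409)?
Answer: 2*sqrt(-207292246262 + 3941340648961*sqrt(199))/1985281 ≈ 7.4978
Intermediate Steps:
k = -838/1409 (k = 838*(-1/1409) = -838/1409 ≈ -0.59475)
n = 631 (n = -9 + 20*(10 + 22) = -9 + 20*32 = -9 + 640 = 631)
X(I) = 4*sqrt(199) (X(I) = 4*sqrt(-410 + 609) = 4*sqrt(199))
o(S) = S**3
sqrt(X(n) + o(k)) = sqrt(4*sqrt(199) + (-838/1409)**3) = sqrt(4*sqrt(199) - 588480472/2797260929) = sqrt(-588480472/2797260929 + 4*sqrt(199))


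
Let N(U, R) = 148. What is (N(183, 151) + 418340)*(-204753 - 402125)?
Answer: -253971160464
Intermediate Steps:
(N(183, 151) + 418340)*(-204753 - 402125) = (148 + 418340)*(-204753 - 402125) = 418488*(-606878) = -253971160464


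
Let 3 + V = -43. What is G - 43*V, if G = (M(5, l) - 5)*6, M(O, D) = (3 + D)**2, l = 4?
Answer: 2242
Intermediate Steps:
V = -46 (V = -3 - 43 = -46)
G = 264 (G = ((3 + 4)**2 - 5)*6 = (7**2 - 5)*6 = (49 - 5)*6 = 44*6 = 264)
G - 43*V = 264 - 43*(-46) = 264 + 1978 = 2242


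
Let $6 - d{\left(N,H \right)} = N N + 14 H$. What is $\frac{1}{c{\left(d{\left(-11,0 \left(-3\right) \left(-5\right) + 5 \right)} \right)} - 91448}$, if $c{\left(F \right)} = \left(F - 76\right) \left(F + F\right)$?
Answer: $\frac{1}{5122} \approx 0.00019524$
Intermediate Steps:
$d{\left(N,H \right)} = 6 - N^{2} - 14 H$ ($d{\left(N,H \right)} = 6 - \left(N N + 14 H\right) = 6 - \left(N^{2} + 14 H\right) = 6 - N^{2} - 14 H$)
$c{\left(F \right)} = 2 F \left(-76 + F\right)$ ($c{\left(F \right)} = \left(-76 + F\right) 2 F = 2 F \left(-76 + F\right)$)
$\frac{1}{c{\left(d{\left(-11,0 \left(-3\right) \left(-5\right) + 5 \right)} \right)} - 91448} = \frac{1}{2 \left(6 - \left(-11\right)^{2} - 14 \left(0 \left(-3\right) \left(-5\right) + 5\right)\right) \left(-76 - \left(115 + 14 \left(0 \left(-3\right) \left(-5\right) + 5\right)\right)\right) - 91448} = \frac{1}{2 \left(6 - 121 - 14 \left(0 \left(-5\right) + 5\right)\right) \left(-76 - \left(115 + 14 \left(0 \left(-5\right) + 5\right)\right)\right) - 91448} = \frac{1}{2 \left(6 - 121 - 14 \left(0 + 5\right)\right) \left(-76 - \left(115 + 14 \left(0 + 5\right)\right)\right) - 91448} = \frac{1}{2 \left(6 - 121 - 70\right) \left(-76 - 185\right) - 91448} = \frac{1}{2 \left(-185\right) \left(-76 - 185\right) - 91448} = \frac{1}{2 \left(-185\right) \left(-261\right) - 91448} = \frac{1}{96570 - 91448} = \frac{1}{5122}$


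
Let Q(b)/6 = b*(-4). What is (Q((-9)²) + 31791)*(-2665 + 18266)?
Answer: 465643047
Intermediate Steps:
Q(b) = -24*b (Q(b) = 6*(b*(-4)) = 6*(-4*b) = -24*b)
(Q((-9)²) + 31791)*(-2665 + 18266) = (-24*(-9)² + 31791)*(-2665 + 18266) = (-24*81 + 31791)*15601 = (-1944 + 31791)*15601 = 29847*15601 = 465643047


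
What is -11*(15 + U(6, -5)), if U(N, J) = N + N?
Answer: -297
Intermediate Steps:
U(N, J) = 2*N
-11*(15 + U(6, -5)) = -11*(15 + 2*6) = -11*(15 + 12) = -11*27 = -297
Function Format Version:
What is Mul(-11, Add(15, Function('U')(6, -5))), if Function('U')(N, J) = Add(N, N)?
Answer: -297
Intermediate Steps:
Function('U')(N, J) = Mul(2, N)
Mul(-11, Add(15, Function('U')(6, -5))) = Mul(-11, Add(15, Mul(2, 6))) = Mul(-11, Add(15, 12)) = Mul(-11, 27) = -297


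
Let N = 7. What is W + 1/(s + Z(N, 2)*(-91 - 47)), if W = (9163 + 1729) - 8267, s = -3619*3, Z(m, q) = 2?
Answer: 29224124/11133 ≈ 2625.0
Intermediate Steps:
s = -10857
W = 2625 (W = 10892 - 8267 = 2625)
W + 1/(s + Z(N, 2)*(-91 - 47)) = 2625 + 1/(-10857 + 2*(-91 - 47)) = 2625 + 1/(-10857 + 2*(-138)) = 2625 + 1/(-10857 - 276) = 2625 + 1/(-11133) = 2625 - 1/11133 = 29224124/11133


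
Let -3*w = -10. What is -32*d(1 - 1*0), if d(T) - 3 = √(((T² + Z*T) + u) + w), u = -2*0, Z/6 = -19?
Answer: -96 - 32*I*√987/3 ≈ -96.0 - 335.11*I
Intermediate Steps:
Z = -114 (Z = 6*(-19) = -114)
w = 10/3 (w = -⅓*(-10) = 10/3 ≈ 3.3333)
u = 0
d(T) = 3 + √(10/3 + T² - 114*T) (d(T) = 3 + √(((T² - 114*T) + 0) + 10/3) = 3 + √((T² - 114*T) + 10/3) = 3 + √(10/3 + T² - 114*T))
-32*d(1 - 1*0) = -32*(3 + √(30 - 1026*(1 - 1*0) + 9*(1 - 1*0)²)/3) = -32*(3 + √(30 - 1026*(1 + 0) + 9*(1 + 0)²)/3) = -32*(3 + √(30 - 1026*1 + 9*1²)/3) = -32*(3 + √(30 - 1026 + 9*1)/3) = -32*(3 + √(30 - 1026 + 9)/3) = -32*(3 + √(-987)/3) = -32*(3 + (I*√987)/3) = -32*(3 + I*√987/3) = -96 - 32*I*√987/3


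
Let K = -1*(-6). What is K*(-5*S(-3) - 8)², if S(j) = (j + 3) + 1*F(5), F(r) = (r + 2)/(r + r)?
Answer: 1587/2 ≈ 793.50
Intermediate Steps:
F(r) = (2 + r)/(2*r) (F(r) = (2 + r)/((2*r)) = (2 + r)*(1/(2*r)) = (2 + r)/(2*r))
S(j) = 37/10 + j (S(j) = (j + 3) + 1*((½)*(2 + 5)/5) = (3 + j) + 1*((½)*(⅕)*7) = (3 + j) + 1*(7/10) = (3 + j) + 7/10 = 37/10 + j)
K = 6
K*(-5*S(-3) - 8)² = 6*(-5*(37/10 - 3) - 8)² = 6*(-5*7/10 - 8)² = 6*(-7/2 - 8)² = 6*(-23/2)² = 6*(529/4) = 1587/2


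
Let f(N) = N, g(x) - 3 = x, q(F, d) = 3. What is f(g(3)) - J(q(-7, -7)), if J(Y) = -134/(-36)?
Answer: 41/18 ≈ 2.2778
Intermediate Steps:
J(Y) = 67/18 (J(Y) = -134*(-1/36) = 67/18)
g(x) = 3 + x
f(g(3)) - J(q(-7, -7)) = (3 + 3) - 1*67/18 = 6 - 67/18 = 41/18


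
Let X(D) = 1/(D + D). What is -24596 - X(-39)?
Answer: -1918487/78 ≈ -24596.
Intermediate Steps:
X(D) = 1/(2*D)
-24596 - X(-39) = -24596 - 1/(2*(-39)) = -24596 - (-1)/(2*39) = -24596 - 1*(-1/78) = -24596 + 1/78 = -1918487/78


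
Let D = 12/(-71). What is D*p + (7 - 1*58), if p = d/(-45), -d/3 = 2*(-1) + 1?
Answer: -18101/355 ≈ -50.989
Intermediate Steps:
d = 3 (d = -3*(2*(-1) + 1) = -3*(-2 + 1) = -3*(-1) = 3)
D = -12/71 (D = 12*(-1/71) = -12/71 ≈ -0.16901)
p = -1/15 (p = 3/(-45) = 3*(-1/45) = -1/15 ≈ -0.066667)
D*p + (7 - 1*58) = -12/71*(-1/15) + (7 - 1*58) = 4/355 + (7 - 58) = 4/355 - 51 = -18101/355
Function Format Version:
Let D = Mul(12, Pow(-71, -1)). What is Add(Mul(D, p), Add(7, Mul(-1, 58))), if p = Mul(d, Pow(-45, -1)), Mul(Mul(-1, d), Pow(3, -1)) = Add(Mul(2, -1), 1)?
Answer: Rational(-18101, 355) ≈ -50.989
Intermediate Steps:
d = 3 (d = Mul(-3, Add(Mul(2, -1), 1)) = Mul(-3, Add(-2, 1)) = Mul(-3, -1) = 3)
D = Rational(-12, 71) (D = Mul(12, Rational(-1, 71)) = Rational(-12, 71) ≈ -0.16901)
p = Rational(-1, 15) (p = Mul(3, Pow(-45, -1)) = Mul(3, Rational(-1, 45)) = Rational(-1, 15) ≈ -0.066667)
Add(Mul(D, p), Add(7, Mul(-1, 58))) = Add(Mul(Rational(-12, 71), Rational(-1, 15)), Add(7, Mul(-1, 58))) = Add(Rational(4, 355), Add(7, -58)) = Add(Rational(4, 355), -51) = Rational(-18101, 355)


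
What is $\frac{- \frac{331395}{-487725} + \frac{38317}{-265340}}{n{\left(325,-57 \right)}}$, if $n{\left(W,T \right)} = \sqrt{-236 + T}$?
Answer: $- \frac{923255873 i \sqrt{293}}{505573263860} \approx - 0.031259 i$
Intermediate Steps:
$\frac{- \frac{331395}{-487725} + \frac{38317}{-265340}}{n{\left(325,-57 \right)}} = \frac{- \frac{331395}{-487725} + \frac{38317}{-265340}}{\sqrt{-236 - 57}} = \frac{\left(-331395\right) \left(- \frac{1}{487725}\right) + 38317 \left(- \frac{1}{265340}\right)}{\sqrt{-293}} = \frac{\frac{22093}{32515} - \frac{38317}{265340}}{i \sqrt{293}} = \frac{923255873 \left(- \frac{i \sqrt{293}}{293}\right)}{1725506020} = - \frac{923255873 i \sqrt{293}}{505573263860}$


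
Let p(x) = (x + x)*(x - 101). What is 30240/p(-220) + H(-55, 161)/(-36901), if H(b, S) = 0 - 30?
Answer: 9334362/43432477 ≈ 0.21492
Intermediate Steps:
H(b, S) = -30
p(x) = 2*x*(-101 + x) (p(x) = (2*x)*(-101 + x) = 2*x*(-101 + x))
30240/p(-220) + H(-55, 161)/(-36901) = 30240/((2*(-220)*(-101 - 220))) - 30/(-36901) = 30240/((2*(-220)*(-321))) - 30*(-1/36901) = 30240/141240 + 30/36901 = 30240*(1/141240) + 30/36901 = 252/1177 + 30/36901 = 9334362/43432477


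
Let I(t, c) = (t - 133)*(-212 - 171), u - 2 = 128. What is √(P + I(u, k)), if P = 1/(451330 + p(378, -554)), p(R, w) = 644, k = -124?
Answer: √234718291132698/451974 ≈ 33.897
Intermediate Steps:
u = 130 (u = 2 + 128 = 130)
P = 1/451974 (P = 1/(451330 + 644) = 1/451974 ≈ 2.2125e-6)
I(t, c) = 50939 - 383*t (I(t, c) = (-133 + t)*(-383) = 50939 - 383*t)
√(P + I(u, k)) = √(1/451974 + (50939 - 383*130)) = √(1/451974 + (50939 - 49790)) = √(1/451974 + 1149) = √(519318127/451974) = √234718291132698/451974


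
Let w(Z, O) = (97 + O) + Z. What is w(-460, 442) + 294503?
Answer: 294582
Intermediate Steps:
w(Z, O) = 97 + O + Z
w(-460, 442) + 294503 = (97 + 442 - 460) + 294503 = 79 + 294503 = 294582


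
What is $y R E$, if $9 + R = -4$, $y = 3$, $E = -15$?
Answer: $585$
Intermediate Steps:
$R = -13$ ($R = -9 - 4 = -13$)
$y R E = 3 \left(-13\right) \left(-15\right) = \left(-39\right) \left(-15\right) = 585$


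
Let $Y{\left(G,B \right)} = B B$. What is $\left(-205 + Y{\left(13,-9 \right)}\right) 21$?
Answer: $-2604$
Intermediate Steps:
$Y{\left(G,B \right)} = B^{2}$
$\left(-205 + Y{\left(13,-9 \right)}\right) 21 = \left(-205 + \left(-9\right)^{2}\right) 21 = \left(-205 + 81\right) 21 = \left(-124\right) 21 = -2604$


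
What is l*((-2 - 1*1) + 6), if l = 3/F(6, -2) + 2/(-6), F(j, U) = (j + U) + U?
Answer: 7/2 ≈ 3.5000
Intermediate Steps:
F(j, U) = j + 2*U (F(j, U) = (U + j) + U = j + 2*U)
l = 7/6 (l = 3/(6 + 2*(-2)) + 2/(-6) = 3/(6 - 4) + 2*(-1/6) = 3/2 - 1/3 = 7/6 ≈ 1.1667)
l*((-2 - 1*1) + 6) = 7*((-2 - 1*1) + 6)/6 = 7*((-2 - 1) + 6)/6 = 7*(-3 + 6)/6 = (7/6)*3 = 7/2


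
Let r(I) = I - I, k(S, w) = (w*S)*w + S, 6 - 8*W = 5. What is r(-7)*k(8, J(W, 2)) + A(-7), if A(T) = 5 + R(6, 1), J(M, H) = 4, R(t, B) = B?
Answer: 6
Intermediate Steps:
W = ⅛ (W = ¾ - ⅛*5 = ¾ - 5/8 = ⅛ ≈ 0.12500)
k(S, w) = S + S*w² (k(S, w) = (S*w)*w + S = S*w² + S = S + S*w²)
A(T) = 6 (A(T) = 5 + 1 = 6)
r(I) = 0
r(-7)*k(8, J(W, 2)) + A(-7) = 0*(8*(1 + 4²)) + 6 = 0*(8*(1 + 16)) + 6 = 0*(8*17) + 6 = 0*136 + 6 = 0 + 6 = 6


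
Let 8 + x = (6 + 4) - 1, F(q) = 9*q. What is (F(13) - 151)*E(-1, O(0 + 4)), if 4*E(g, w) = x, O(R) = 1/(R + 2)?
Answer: -17/2 ≈ -8.5000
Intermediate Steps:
x = 1 (x = -8 + ((6 + 4) - 1) = -8 + (10 - 1) = -8 + 9 = 1)
O(R) = 1/(2 + R)
E(g, w) = ¼ (E(g, w) = (¼)*1 = ¼)
(F(13) - 151)*E(-1, O(0 + 4)) = (9*13 - 151)*(¼) = (117 - 151)*(¼) = -34*¼ = -17/2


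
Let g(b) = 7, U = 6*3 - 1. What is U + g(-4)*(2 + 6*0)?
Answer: 31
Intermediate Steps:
U = 17 (U = 18 - 1 = 17)
U + g(-4)*(2 + 6*0) = 17 + 7*(2 + 6*0) = 17 + 7*(2 + 0) = 17 + 7*2 = 17 + 14 = 31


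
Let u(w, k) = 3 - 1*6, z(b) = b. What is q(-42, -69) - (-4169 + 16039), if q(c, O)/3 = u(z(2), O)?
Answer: -11879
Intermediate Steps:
u(w, k) = -3 (u(w, k) = 3 - 6 = -3)
q(c, O) = -9 (q(c, O) = 3*(-3) = -9)
q(-42, -69) - (-4169 + 16039) = -9 - (-4169 + 16039) = -9 - 1*11870 = -9 - 11870 = -11879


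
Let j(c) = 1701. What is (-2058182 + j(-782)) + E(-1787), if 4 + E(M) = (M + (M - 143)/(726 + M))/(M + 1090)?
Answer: -37092773748/18037 ≈ -2.0565e+6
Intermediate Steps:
E(M) = -4 + (M + (-143 + M)/(726 + M))/(1090 + M) (E(M) = -4 + (M + (M - 143)/(726 + M))/(M + 1090) = -4 + (M + (-143 + M)/(726 + M))/(1090 + M))
(-2058182 + j(-782)) + E(-1787) = (-2058182 + 1701) + (-3165503 - 6537*(-1787) - 3*(-1787)**2)/(791340 + (-1787)**2 + 1816*(-1787)) = -2056481 + (-3165503 + 11681619 - 3*3193369)/(791340 + 3193369 - 3245192) = -2056481 + (-3165503 + 11681619 - 9580107)/739517 = -2056481 + (1/739517)*(-1063991) = -2056481 - 25951/18037 = -37092773748/18037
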